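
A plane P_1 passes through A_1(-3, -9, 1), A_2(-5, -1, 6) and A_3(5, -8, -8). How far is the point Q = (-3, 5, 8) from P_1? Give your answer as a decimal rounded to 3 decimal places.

1.484

A_1A_2 = (-2, 8, 5), A_1A_3 = (8, 1, -9); a normal to P_1 is A_1A_2 × A_1A_3 = (-77, 22, -66).
Using A_1: P_1 has equation -77x + 22y - 66z = -33.
n·Q − d = (-77)·(-3) + (22)·(5) + (-66)·(8) − (-33) = -154; |n| = √10769.
Distance = |-154| / √10769 = 154/√10769 ≈ 1.484.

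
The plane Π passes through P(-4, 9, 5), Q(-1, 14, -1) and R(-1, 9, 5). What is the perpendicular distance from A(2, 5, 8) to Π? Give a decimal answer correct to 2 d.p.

PQ = (3, 5, -6), PR = (3, 0, 0); a normal to Π is PQ × PR = (0, -18, -15).
Using P: Π has equation -18y - 15z = -237.
n·A − d = (0)·(2) + (-18)·(5) + (-15)·(8) − (-237) = 27; |n| = √549.
Distance = |27| / √549 = 27/√549 ≈ 1.15.

1.15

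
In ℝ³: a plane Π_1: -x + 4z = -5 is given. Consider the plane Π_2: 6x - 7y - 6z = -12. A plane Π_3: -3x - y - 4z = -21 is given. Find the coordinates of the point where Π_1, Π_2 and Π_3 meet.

(5, 6, 0)

Solving the 3×3 linear system -x + 4z = -5, 6x - 7y - 6z = -12, -3x - y - 4z = -21 (e.g. by elimination or Cramer's rule, determinant = -130) gives (5, 6, 0).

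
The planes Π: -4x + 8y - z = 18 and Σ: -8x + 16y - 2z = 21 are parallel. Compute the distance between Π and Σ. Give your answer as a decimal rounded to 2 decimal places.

Rescale Σ by 1/2: -4x + 8y - z = 21/2. Then distance = |18 − (21/2)| / √81 ≈ 0.83.

0.83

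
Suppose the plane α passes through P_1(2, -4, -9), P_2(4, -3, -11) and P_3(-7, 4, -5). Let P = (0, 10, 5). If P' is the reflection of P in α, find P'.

P_1P_2 = (2, 1, -2), P_1P_3 = (-9, 8, 4); a normal to α is P_1P_2 × P_1P_3 = (20, 10, 25).
Using P_1: α has equation 20x + 10y + 25z = -225.
λ = (n·P − d)/|n|² = (225 − (-225))/1125 = 2/5.
Reflection = P − 2λn = (0, 10, 5) − (4/5)·(20, 10, 25) = (-16, 2, -15).

(-16, 2, -15)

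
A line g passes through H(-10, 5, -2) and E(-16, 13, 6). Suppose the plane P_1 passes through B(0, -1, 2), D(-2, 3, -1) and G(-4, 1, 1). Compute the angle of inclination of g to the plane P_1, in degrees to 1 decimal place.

54.4

A direction vector for g is E − H = (-6, 8, 8).
BD = (-2, 4, -3), BG = (-4, 2, -1); a normal to P_1 is BD × BG = (2, 10, 12).
Using B: P_1 has equation 2x + 10y + 12z = 14.
sin θ = |n·v| / (|n||v|) = |164| / (√248 · √164) = 0.81320.
θ ≈ 54.4°.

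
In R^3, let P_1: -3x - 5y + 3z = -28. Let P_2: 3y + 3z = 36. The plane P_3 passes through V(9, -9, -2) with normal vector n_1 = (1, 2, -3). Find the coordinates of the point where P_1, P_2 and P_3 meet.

P_3: n_1·r = n_1·V gives x + 2y - 3z = -3.
Solving the 3×3 linear system -3x - 5y + 3z = -28, 3y + 3z = 36, x + 2y - 3z = -3 (e.g. by elimination or Cramer's rule, determinant = 21) gives (8, 5, 7).

(8, 5, 7)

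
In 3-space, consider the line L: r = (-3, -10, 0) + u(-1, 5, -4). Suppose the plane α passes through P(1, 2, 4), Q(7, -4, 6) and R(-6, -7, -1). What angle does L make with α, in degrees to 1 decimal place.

PQ = (6, -6, 2), PR = (-7, -9, -5); a normal to α is PQ × PR = (48, 16, -96).
Using P: α has equation 48x + 16y - 96z = -304.
sin θ = |n·v| / (|n||v|) = |416| / (√11776 · √42) = 0.59152.
θ ≈ 36.3°.

36.3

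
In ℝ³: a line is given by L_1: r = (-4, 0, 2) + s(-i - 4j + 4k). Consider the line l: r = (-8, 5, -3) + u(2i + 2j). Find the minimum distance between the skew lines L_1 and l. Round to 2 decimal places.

Common perpendicular direction n = (-1, -4, 4) × (2, 2, 0) = (-8, 8, 6).
With w = (-8, 5, -3) − (-4, 0, 2) = (-4, 5, -5), w · n = 42.
Distance = |w · n| / |n| = |42| / √164 ≈ 3.28.

3.28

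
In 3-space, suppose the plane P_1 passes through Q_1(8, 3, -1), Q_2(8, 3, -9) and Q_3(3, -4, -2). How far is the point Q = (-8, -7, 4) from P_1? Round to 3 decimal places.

Q_1Q_2 = (0, 0, -8), Q_1Q_3 = (-5, -7, -1); a normal to P_1 is Q_1Q_2 × Q_1Q_3 = (-56, 40, 0).
Using Q_1: P_1 has equation -56x + 40y = -328.
n·Q − d = (-56)·(-8) + (40)·(-7) + (0)·(4) − (-328) = 496; |n| = √4736.
Distance = |496| / √4736 = 496/√4736 ≈ 7.207.

7.207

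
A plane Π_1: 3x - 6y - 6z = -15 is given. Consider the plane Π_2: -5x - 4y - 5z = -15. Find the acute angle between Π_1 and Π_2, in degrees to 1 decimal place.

cos θ = |n₁·n₂| / (|n₁||n₂|) = |39| / (√81 · √66).
θ = arccos(0.53340) ≈ 57.8°.

57.8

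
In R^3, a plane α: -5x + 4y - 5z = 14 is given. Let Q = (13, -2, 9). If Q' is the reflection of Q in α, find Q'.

λ = (n·Q − d)/|n|² = (-118 − 14)/66 = -2.
Reflection = Q − 2λn = (13, -2, 9) − (-4)·(-5, 4, -5) = (-7, 14, -11).

(-7, 14, -11)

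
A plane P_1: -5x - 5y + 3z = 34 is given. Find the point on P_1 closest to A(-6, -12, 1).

(-1, -7, -2)

Foot = A − λn with λ = (n·A − d)/|n|² = (93 − 34)/59 = 1.
Foot = (-6, -12, 1) − 1·(-5, -5, 3) = (-1, -7, -2).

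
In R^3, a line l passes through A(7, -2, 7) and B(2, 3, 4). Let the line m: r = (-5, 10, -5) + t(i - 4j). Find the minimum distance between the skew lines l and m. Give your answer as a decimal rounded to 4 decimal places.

3.7033

A direction vector for l is B − A = (-5, 5, -3).
Common perpendicular direction n = (-5, 5, -3) × (1, -4, 0) = (-12, -3, 15).
With w = (-5, 10, -5) − (7, -2, 7) = (-12, 12, -12), w · n = -72.
Distance = |w · n| / |n| = |-72| / √378 ≈ 3.7033.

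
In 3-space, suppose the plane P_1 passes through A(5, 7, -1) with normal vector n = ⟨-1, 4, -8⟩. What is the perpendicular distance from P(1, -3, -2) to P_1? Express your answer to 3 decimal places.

P_1: n·r = n·A gives -x + 4y - 8z = 31.
n·P − d = (-1)·(1) + (4)·(-3) + (-8)·(-2) − 31 = -28; |n| = √81.
Distance = |-28| / √81 = 28/√81 ≈ 3.111.

3.111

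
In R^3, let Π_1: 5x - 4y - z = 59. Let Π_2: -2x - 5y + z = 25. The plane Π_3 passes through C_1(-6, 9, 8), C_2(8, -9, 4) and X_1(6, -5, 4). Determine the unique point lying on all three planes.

C_1C_2 = (14, -18, -4), C_1X_1 = (12, -14, -4); a normal to Π_3 is C_1C_2 × C_1X_1 = (16, 8, 20).
Using C_1: Π_3 has equation 16x + 8y + 20z = 136.
Solving the 3×3 linear system 5x - 4y - z = 59, -2x - 5y + z = 25, 16x + 8y + 20z = 136 (e.g. by elimination or Cramer's rule, determinant = -828) gives (7, -7, 4).

(7, -7, 4)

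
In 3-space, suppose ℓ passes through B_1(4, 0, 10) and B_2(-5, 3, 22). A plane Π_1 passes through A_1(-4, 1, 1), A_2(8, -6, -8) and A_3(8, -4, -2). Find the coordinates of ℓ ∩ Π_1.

A direction vector for ℓ is B_2 − B_1 = (-9, 3, 12).
A_1A_2 = (12, -7, -9), A_1A_3 = (12, -5, -3); a normal to Π_1 is A_1A_2 × A_1A_3 = (-24, -72, 24).
Using A_1: Π_1 has equation -24x - 72y + 24z = 48.
Substitute r = (4, 0, 10) + t(-9, 3, 12) into the plane: 144 + 288t = 48, so t = -1/3.
Intersection: (4, 0, 10) + (-1/3)·(-9, 3, 12) = (7, -1, 6).

(7, -1, 6)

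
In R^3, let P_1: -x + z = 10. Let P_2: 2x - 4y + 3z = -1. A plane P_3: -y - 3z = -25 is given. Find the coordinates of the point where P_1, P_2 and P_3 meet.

Solving the 3×3 linear system -x + z = 10, 2x - 4y + 3z = -1, -y - 3z = -25 (e.g. by elimination or Cramer's rule, determinant = -17) gives (-3, 4, 7).

(-3, 4, 7)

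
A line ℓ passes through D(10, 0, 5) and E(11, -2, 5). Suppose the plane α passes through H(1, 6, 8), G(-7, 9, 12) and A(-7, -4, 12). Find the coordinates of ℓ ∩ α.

(7, 6, 5)

A direction vector for ℓ is E − D = (1, -2, 0).
HG = (-8, 3, 4), HA = (-8, -10, 4); a normal to α is HG × HA = (52, 0, 104).
Using H: α has equation 52x + 104z = 884.
Substitute r = (10, 0, 5) + t(1, -2, 0) into the plane: 1040 + 52t = 884, so t = -3.
Intersection: (10, 0, 5) + (-3)·(1, -2, 0) = (7, 6, 5).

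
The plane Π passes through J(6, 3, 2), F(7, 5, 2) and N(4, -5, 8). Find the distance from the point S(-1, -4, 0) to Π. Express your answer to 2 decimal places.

2.43

JF = (1, 2, 0), JN = (-2, -8, 6); a normal to Π is JF × JN = (12, -6, -4).
Using J: Π has equation 12x - 6y - 4z = 46.
n·S − d = (12)·(-1) + (-6)·(-4) + (-4)·(0) − 46 = -34; |n| = √196.
Distance = |-34| / √196 = 34/√196 ≈ 2.43.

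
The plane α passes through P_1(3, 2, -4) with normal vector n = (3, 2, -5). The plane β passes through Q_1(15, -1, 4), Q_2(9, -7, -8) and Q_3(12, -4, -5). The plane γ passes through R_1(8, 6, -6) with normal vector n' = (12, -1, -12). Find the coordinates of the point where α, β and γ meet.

α: n·r = n·P_1 gives 3x + 2y - 5z = 33.
Q_1Q_2 = (-6, -6, -12), Q_1Q_3 = (-3, -3, -9); a normal to β is Q_1Q_2 × Q_1Q_3 = (18, -18, 0).
Using Q_1: β has equation 18x - 18y = 288.
γ: n'·r = n'·R_1 gives 12x - y - 12z = 162.
Solving the 3×3 linear system 3x + 2y - 5z = 33, 18x - 18y = 288, 12x - y - 12z = 162 (e.g. by elimination or Cramer's rule, determinant = 90) gives (10, -6, -3).

(10, -6, -3)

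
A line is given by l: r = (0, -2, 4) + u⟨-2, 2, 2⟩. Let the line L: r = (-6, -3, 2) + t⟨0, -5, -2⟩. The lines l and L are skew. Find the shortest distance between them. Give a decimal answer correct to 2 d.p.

4.22

Common perpendicular direction n = (-2, 2, 2) × (0, -5, -2) = (6, -4, 10).
With w = (-6, -3, 2) − (0, -2, 4) = (-6, -1, -2), w · n = -52.
Distance = |w · n| / |n| = |-52| / √152 ≈ 4.22.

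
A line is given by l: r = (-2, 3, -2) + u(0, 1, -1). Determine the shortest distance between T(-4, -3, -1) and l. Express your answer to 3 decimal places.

Taking (-2, 3, -2) on l with direction v = (0, 1, -1): w = T − (-2, 3, -2) = (-2, -6, 1), and w × v = (5, -2, -2).
Distance = |w × v| / |v| = √33 / √2 ≈ 4.062.

4.062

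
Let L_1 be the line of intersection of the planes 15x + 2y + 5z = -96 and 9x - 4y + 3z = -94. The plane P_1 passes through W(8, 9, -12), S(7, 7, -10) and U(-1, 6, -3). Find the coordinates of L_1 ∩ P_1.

Direction of L_1: (15, 2, 5) × (9, -4, 3) = (26, 0, -78).
A point on L_1: solving the two plane equations with x = -6 gives (-6, 7, -4).
WS = (-1, -2, 2), WU = (-9, -3, 9); a normal to P_1 is WS × WU = (-12, -9, -15).
Using W: P_1 has equation -12x - 9y - 15z = 3.
Substitute r = (-6, 7, -4) + t(26, 0, -78) into the plane: 69 + 858t = 3, so t = -1/13.
Intersection: (-6, 7, -4) + (-1/13)·(26, 0, -78) = (-8, 7, 2).

(-8, 7, 2)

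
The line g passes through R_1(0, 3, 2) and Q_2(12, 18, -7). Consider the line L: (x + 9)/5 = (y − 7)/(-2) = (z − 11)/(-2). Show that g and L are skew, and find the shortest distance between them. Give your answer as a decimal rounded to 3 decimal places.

4.848

A direction vector for g is Q_2 − R_1 = (12, 15, -9).
L has direction (5, -2, -2) through (-9, 7, 11).
Common perpendicular direction n = (12, 15, -9) × (5, -2, -2) = (-48, -21, -99).
With w = (-9, 7, 11) − (0, 3, 2) = (-9, 4, 9), w · n = -543.
Since n ≠ 0 the lines are not parallel, and w · n = -543 ≠ 0 so they do not intersect; hence they are skew.
Distance = |w · n| / |n| = |-543| / √12546 ≈ 4.848.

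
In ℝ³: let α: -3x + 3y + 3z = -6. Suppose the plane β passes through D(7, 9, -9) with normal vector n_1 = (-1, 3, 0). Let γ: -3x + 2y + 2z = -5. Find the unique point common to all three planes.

(1, 7, -8)

β: n_1·r = n_1·D gives -x + 3y = 20.
Solving the 3×3 linear system -3x + 3y + 3z = -6, -x + 3y = 20, -3x + 2y + 2z = -5 (e.g. by elimination or Cramer's rule, determinant = 9) gives (1, 7, -8).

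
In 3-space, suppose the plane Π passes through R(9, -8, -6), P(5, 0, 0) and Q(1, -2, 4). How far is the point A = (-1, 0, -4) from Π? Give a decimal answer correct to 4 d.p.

RP = (-4, 8, 6), RQ = (-8, 6, 10); a normal to Π is RP × RQ = (44, -8, 40).
Using R: Π has equation 44x - 8y + 40z = 220.
n·A − d = (44)·(-1) + (-8)·(0) + (40)·(-4) − 220 = -424; |n| = √3600.
Distance = |-424| / √3600 = 424/√3600 ≈ 7.0667.

7.0667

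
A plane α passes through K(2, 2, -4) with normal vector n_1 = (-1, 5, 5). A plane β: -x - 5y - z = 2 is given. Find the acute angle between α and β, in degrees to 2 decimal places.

38.60

α: n_1·r = n_1·K gives -x + 5y + 5z = -12.
cos θ = |n₁·n₂| / (|n₁||n₂|) = |-29| / (√51 · √27).
θ = arccos(0.78150) ≈ 38.60°.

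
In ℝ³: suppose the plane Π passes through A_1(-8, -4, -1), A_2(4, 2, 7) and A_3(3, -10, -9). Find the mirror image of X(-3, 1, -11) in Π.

(-3, -15, 1)

A_1A_2 = (12, 6, 8), A_1A_3 = (11, -6, -8); a normal to Π is A_1A_2 × A_1A_3 = (0, 184, -138).
Using A_1: Π has equation 184y - 138z = -598.
λ = (n·X − d)/|n|² = (1702 − (-598))/52900 = 1/23.
Reflection = X − 2λn = (-3, 1, -11) − (2/23)·(0, 184, -138) = (-3, -15, 1).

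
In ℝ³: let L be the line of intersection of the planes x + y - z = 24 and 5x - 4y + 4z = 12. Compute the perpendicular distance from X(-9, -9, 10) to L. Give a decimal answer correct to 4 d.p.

30.3562

Direction of L: (1, 1, -1) × (5, -4, 4) = (0, -9, -9).
A point on L: solving the two plane equations with y = 9 gives (12, 9, -3).
Taking (12, 9, -3) on L with direction v = (0, -9, -9): w = X − (12, 9, -3) = (-21, -18, 13), and w × v = (279, -189, 189).
Distance = |w × v| / |v| = √149283 / √162 ≈ 30.3562.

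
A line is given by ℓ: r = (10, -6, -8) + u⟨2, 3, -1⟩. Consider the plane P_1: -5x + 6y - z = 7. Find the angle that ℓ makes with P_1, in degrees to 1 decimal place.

sin θ = |n·v| / (|n||v|) = |9| / (√62 · √14) = 0.30548.
θ ≈ 17.8°.

17.8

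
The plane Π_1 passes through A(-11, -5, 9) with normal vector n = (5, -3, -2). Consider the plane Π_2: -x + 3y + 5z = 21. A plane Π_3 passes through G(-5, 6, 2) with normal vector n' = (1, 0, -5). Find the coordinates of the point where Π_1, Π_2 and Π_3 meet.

(-10, 2, 1)

Π_1: n·r = n·A gives 5x - 3y - 2z = -58.
Π_3: n'·r = n'·G gives x - 5z = -15.
Solving the 3×3 linear system 5x - 3y - 2z = -58, -x + 3y + 5z = 21, x - 5z = -15 (e.g. by elimination or Cramer's rule, determinant = -69) gives (-10, 2, 1).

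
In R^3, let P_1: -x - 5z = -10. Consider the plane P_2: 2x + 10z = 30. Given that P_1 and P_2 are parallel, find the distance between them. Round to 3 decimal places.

Rescale P_2 by 1/(-2): -x - 5z = -15. Then distance = |-10 − (-15)| / √26 ≈ 0.981.

0.981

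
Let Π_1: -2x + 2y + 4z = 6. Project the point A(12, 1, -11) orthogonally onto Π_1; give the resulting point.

Foot = A − λn with λ = (n·A − d)/|n|² = (-66 − 6)/24 = -3.
Foot = (12, 1, -11) − (-3)·(-2, 2, 4) = (6, 7, 1).

(6, 7, 1)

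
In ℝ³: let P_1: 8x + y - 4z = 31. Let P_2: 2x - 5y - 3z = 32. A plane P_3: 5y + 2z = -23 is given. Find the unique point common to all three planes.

(5, -5, 1)

Solving the 3×3 linear system 8x + y - 4z = 31, 2x - 5y - 3z = 32, 5y + 2z = -23 (e.g. by elimination or Cramer's rule, determinant = -4) gives (5, -5, 1).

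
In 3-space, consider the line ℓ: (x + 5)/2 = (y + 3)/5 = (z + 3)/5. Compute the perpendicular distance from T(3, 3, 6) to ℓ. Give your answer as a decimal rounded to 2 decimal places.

5.26

ℓ has direction (2, 5, 5) through (-5, -3, -3).
Taking (-5, -3, -3) on ℓ with direction v = (2, 5, 5): w = T − (-5, -3, -3) = (8, 6, 9), and w × v = (-15, -22, 28).
Distance = |w × v| / |v| = √1493 / √54 ≈ 5.26.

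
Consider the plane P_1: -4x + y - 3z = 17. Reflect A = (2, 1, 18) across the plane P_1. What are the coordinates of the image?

λ = (n·A − d)/|n|² = (-61 − 17)/26 = -3.
Reflection = A − 2λn = (2, 1, 18) − (-6)·(-4, 1, -3) = (-22, 7, 0).

(-22, 7, 0)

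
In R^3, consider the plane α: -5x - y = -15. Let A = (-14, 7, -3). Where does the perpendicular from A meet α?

Foot = A − λn with λ = (n·A − d)/|n|² = (63 − (-15))/26 = 3.
Foot = (-14, 7, -3) − 3·(-5, -1, 0) = (1, 10, -3).

(1, 10, -3)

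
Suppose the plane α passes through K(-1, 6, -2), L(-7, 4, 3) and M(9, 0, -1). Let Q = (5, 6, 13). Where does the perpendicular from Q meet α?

KL = (-6, -2, 5), KM = (10, -6, 1); a normal to α is KL × KM = (28, 56, 56).
Using K: α has equation 28x + 56y + 56z = 196.
Foot = Q − λn with λ = (n·Q − d)/|n|² = (1204 − 196)/7056 = 1/7.
Foot = (5, 6, 13) − (1/7)·(28, 56, 56) = (1, -2, 5).

(1, -2, 5)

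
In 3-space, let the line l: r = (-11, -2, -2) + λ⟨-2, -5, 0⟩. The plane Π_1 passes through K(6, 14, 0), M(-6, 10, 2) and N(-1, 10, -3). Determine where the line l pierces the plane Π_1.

KM = (-12, -4, 2), KN = (-7, -4, -3); a normal to Π_1 is KM × KN = (20, -50, 20).
Using K: Π_1 has equation 20x - 50y + 20z = -580.
Substitute r = (-11, -2, -2) + t(-2, -5, 0) into the plane: -160 + 210t = -580, so t = -2.
Intersection: (-11, -2, -2) + (-2)·(-2, -5, 0) = (-7, 8, -2).

(-7, 8, -2)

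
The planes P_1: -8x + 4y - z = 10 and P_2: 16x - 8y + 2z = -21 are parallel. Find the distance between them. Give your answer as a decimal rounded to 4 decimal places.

Rescale P_2 by 1/(-2): -8x + 4y - z = 21/2. Then distance = |10 − (21/2)| / √81 ≈ 0.0556.

0.0556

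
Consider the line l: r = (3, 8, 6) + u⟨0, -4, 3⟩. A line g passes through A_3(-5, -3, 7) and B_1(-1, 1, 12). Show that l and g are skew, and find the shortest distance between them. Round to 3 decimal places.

3.710

A direction vector for g is B_1 − A_3 = (4, 4, 5).
Common perpendicular direction n = (0, -4, 3) × (4, 4, 5) = (-32, 12, 16).
With w = (-5, -3, 7) − (3, 8, 6) = (-8, -11, 1), w · n = 140.
Since n ≠ 0 the lines are not parallel, and w · n = 140 ≠ 0 so they do not intersect; hence they are skew.
Distance = |w · n| / |n| = |140| / √1424 ≈ 3.710.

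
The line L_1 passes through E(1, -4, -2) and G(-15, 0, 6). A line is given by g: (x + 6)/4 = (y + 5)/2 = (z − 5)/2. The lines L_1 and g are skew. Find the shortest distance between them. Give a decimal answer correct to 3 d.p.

A direction vector for L_1 is G − E = (-16, 4, 8).
g has direction (4, 2, 2) through (-6, -5, 5).
Common perpendicular direction n = (-16, 4, 8) × (4, 2, 2) = (-8, 64, -48).
With w = (-6, -5, 5) − (1, -4, -2) = (-7, -1, 7), w · n = -344.
Distance = |w · n| / |n| = |-344| / √6464 ≈ 4.279.

4.279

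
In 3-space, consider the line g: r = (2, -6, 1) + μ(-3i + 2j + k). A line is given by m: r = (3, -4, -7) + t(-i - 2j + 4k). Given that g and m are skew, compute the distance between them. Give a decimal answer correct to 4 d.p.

1.8955

Common perpendicular direction n = (-3, 2, 1) × (-1, -2, 4) = (10, 11, 8).
With w = (3, -4, -7) − (2, -6, 1) = (1, 2, -8), w · n = -32.
Distance = |w · n| / |n| = |-32| / √285 ≈ 1.8955.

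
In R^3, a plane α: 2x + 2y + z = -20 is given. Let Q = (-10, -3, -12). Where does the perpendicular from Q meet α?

Foot = Q − λn with λ = (n·Q − d)/|n|² = (-38 − (-20))/9 = -2.
Foot = (-10, -3, -12) − (-2)·(2, 2, 1) = (-6, 1, -10).

(-6, 1, -10)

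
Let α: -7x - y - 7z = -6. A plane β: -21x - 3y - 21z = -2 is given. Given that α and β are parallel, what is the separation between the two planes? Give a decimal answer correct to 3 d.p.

Rescale β by 1/3: -7x - y - 7z = -2/3. Then distance = |-6 − (-2/3)| / √99 ≈ 0.536.

0.536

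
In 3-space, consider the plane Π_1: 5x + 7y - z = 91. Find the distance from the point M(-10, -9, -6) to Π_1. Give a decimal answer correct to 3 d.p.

n·M − d = (5)·(-10) + (7)·(-9) + (-1)·(-6) − 91 = -198; |n| = √75.
Distance = |-198| / √75 = 198/√75 ≈ 22.863.

22.863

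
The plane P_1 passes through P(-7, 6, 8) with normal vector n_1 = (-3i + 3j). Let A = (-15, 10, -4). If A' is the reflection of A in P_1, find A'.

(-3, -2, -4)

P_1: n_1·r = n_1·P gives -3x + 3y = 39.
λ = (n·A − d)/|n|² = (75 − 39)/18 = 2.
Reflection = A − 2λn = (-15, 10, -4) − 4·(-3, 3, 0) = (-3, -2, -4).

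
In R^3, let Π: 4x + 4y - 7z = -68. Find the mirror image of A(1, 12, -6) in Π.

λ = (n·A − d)/|n|² = (94 − (-68))/81 = 2.
Reflection = A − 2λn = (1, 12, -6) − 4·(4, 4, -7) = (-15, -4, 22).

(-15, -4, 22)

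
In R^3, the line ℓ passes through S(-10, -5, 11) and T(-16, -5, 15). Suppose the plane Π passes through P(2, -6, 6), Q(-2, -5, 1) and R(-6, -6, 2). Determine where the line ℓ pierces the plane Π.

A direction vector for ℓ is T − S = (-6, 0, 4).
PQ = (-4, 1, -5), PR = (-8, 0, -4); a normal to Π is PQ × PR = (-4, 24, 8).
Using P: Π has equation -4x + 24y + 8z = -104.
Substitute r = (-10, -5, 11) + t(-6, 0, 4) into the plane: 8 + 56t = -104, so t = -2.
Intersection: (-10, -5, 11) + (-2)·(-6, 0, 4) = (2, -5, 3).

(2, -5, 3)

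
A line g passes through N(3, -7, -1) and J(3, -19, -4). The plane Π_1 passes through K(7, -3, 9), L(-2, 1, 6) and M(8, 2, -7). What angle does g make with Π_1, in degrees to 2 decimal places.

A direction vector for g is J − N = (0, -12, -3).
KL = (-9, 4, -3), KM = (1, 5, -16); a normal to Π_1 is KL × KM = (-49, -147, -49).
Using K: Π_1 has equation -49x - 147y - 49z = -343.
sin θ = |n·v| / (|n||v|) = |1911| / (√26411 · √153) = 0.95065.
θ ≈ 71.93°.

71.93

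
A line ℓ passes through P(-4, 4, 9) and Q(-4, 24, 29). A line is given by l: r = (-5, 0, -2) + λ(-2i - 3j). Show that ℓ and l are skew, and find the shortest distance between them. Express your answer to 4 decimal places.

4.1231

A direction vector for ℓ is Q − P = (0, 20, 20).
Common perpendicular direction n = (0, 20, 20) × (-2, -3, 0) = (60, -40, 40).
With w = (-5, 0, -2) − (-4, 4, 9) = (-1, -4, -11), w · n = -340.
Since n ≠ 0 the lines are not parallel, and w · n = -340 ≠ 0 so they do not intersect; hence they are skew.
Distance = |w · n| / |n| = |-340| / √6800 ≈ 4.1231.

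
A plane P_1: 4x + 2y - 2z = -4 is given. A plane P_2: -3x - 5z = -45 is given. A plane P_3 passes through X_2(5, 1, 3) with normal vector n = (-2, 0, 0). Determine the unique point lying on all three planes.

P_3: n·r = n·X_2 gives -2x = -10.
Solving the 3×3 linear system 4x + 2y - 2z = -4, -3x - 5z = -45, -2x = -10 (e.g. by elimination or Cramer's rule, determinant = 20) gives (5, -6, 6).

(5, -6, 6)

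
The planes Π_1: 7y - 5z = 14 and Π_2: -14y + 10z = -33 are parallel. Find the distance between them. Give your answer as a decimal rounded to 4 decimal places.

0.2906

Rescale Π_2 by 1/(-2): 7y - 5z = 33/2. Then distance = |14 − (33/2)| / √74 ≈ 0.2906.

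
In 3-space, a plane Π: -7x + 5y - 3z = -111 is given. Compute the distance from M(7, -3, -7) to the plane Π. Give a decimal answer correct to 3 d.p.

n·M − d = (-7)·(7) + (5)·(-3) + (-3)·(-7) − (-111) = 68; |n| = √83.
Distance = |68| / √83 = 68/√83 ≈ 7.464.

7.464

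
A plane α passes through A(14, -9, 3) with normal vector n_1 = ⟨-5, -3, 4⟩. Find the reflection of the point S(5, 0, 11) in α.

α: n_1·r = n_1·A gives -5x - 3y + 4z = -31.
λ = (n·S − d)/|n|² = (19 − (-31))/50 = 1.
Reflection = S − 2λn = (5, 0, 11) − 2·(-5, -3, 4) = (15, 6, 3).

(15, 6, 3)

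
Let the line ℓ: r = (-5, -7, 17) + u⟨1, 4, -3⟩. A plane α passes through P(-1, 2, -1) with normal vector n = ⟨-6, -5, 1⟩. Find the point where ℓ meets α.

α: n·r = n·P gives -6x - 5y + z = -5.
Substitute r = (-5, -7, 17) + t(1, 4, -3) into the plane: 82 + (-29)t = -5, so t = 3.
Intersection: (-5, -7, 17) + 3·(1, 4, -3) = (-2, 5, 8).

(-2, 5, 8)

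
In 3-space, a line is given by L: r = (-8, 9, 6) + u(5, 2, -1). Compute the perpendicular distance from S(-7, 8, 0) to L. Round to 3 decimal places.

5.941

Taking (-8, 9, 6) on L with direction v = (5, 2, -1): w = S − (-8, 9, 6) = (1, -1, -6), and w × v = (13, -29, 7).
Distance = |w × v| / |v| = √1059 / √30 ≈ 5.941.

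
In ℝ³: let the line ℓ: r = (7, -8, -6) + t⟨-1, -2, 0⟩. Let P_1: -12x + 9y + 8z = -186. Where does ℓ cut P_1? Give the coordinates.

(10, -2, -6)

Substitute r = (7, -8, -6) + t(-1, -2, 0) into the plane: -204 + (-6)t = -186, so t = -3.
Intersection: (7, -8, -6) + (-3)·(-1, -2, 0) = (10, -2, -6).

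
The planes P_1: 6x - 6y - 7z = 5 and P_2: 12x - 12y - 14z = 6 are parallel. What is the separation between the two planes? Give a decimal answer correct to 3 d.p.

0.182

Rescale P_2 by 1/2: 6x - 6y - 7z = 3. Then distance = |5 − 3| / √121 ≈ 0.182.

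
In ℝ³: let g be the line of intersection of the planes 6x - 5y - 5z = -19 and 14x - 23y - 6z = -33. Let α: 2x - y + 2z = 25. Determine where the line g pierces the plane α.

Direction of g: (6, -5, -5) × (14, -23, -6) = (-85, -34, -68).
A point on g: solving the two plane equations with x = -4 gives (-4, -1, 0).
Substitute r = (-4, -1, 0) + t(-85, -34, -68) into the plane: -7 + (-272)t = 25, so t = -2/17.
Intersection: (-4, -1, 0) + (-2/17)·(-85, -34, -68) = (6, 3, 8).

(6, 3, 8)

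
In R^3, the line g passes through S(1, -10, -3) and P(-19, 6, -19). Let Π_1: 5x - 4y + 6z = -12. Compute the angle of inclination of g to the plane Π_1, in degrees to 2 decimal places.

A direction vector for g is P − S = (-20, 16, -16).
sin θ = |n·v| / (|n||v|) = |-260| / (√77 · √912) = 0.98114.
θ ≈ 78.85°.

78.85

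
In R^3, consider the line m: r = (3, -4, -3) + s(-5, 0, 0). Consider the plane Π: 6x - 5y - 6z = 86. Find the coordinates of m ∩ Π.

Substitute r = (3, -4, -3) + t(-5, 0, 0) into the plane: 56 + (-30)t = 86, so t = -1.
Intersection: (3, -4, -3) + (-1)·(-5, 0, 0) = (8, -4, -3).

(8, -4, -3)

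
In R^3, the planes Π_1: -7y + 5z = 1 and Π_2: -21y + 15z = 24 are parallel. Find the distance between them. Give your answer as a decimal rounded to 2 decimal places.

Rescale Π_2 by 1/3: -7y + 5z = 8. Then distance = |1 − 8| / √74 ≈ 0.81.

0.81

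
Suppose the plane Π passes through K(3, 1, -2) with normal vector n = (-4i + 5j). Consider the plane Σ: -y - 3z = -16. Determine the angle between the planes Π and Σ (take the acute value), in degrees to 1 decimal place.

75.7

Π: n·r = n·K gives -4x + 5y = -7.
cos θ = |n₁·n₂| / (|n₁||n₂|) = |-5| / (√41 · √10).
θ = arccos(0.24693) ≈ 75.7°.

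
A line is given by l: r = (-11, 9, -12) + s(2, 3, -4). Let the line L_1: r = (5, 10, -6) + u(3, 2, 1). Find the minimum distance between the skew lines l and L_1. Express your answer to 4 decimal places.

Common perpendicular direction n = (2, 3, -4) × (3, 2, 1) = (11, -14, -5).
With w = (5, 10, -6) − (-11, 9, -12) = (16, 1, 6), w · n = 132.
Distance = |w · n| / |n| = |132| / √342 ≈ 7.1377.

7.1377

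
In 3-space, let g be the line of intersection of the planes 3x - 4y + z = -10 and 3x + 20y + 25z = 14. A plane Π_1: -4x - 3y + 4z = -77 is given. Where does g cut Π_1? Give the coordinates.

Direction of g: (3, -4, 1) × (3, 20, 25) = (-120, -72, 72).
A point on g: solving the two plane equations with x = 28 gives (28, 19, -18).
Substitute r = (28, 19, -18) + t(-120, -72, 72) into the plane: -241 + 984t = -77, so t = 1/6.
Intersection: (28, 19, -18) + (1/6)·(-120, -72, 72) = (8, 7, -6).

(8, 7, -6)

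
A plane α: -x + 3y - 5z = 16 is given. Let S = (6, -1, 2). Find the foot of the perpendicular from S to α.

Foot = S − λn with λ = (n·S − d)/|n|² = (-19 − 16)/35 = -1.
Foot = (6, -1, 2) − (-1)·(-1, 3, -5) = (5, 2, -3).

(5, 2, -3)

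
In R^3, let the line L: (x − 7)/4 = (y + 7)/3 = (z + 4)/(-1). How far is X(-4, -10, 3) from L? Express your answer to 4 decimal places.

L has direction (4, 3, -1) through (7, -7, -4).
Taking (7, -7, -4) on L with direction v = (4, 3, -1): w = X − (7, -7, -4) = (-11, -3, 7), and w × v = (-18, 17, -21).
Distance = |w × v| / |v| = √1054 / √26 ≈ 6.3670.

6.3670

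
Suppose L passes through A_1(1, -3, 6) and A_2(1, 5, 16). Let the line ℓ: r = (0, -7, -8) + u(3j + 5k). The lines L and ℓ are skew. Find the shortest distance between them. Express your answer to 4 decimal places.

1.0000

A direction vector for L is A_2 − A_1 = (0, 8, 10).
Common perpendicular direction n = (0, 8, 10) × (0, 3, 5) = (10, 0, 0).
With w = (0, -7, -8) − (1, -3, 6) = (-1, -4, -14), w · n = -10.
Distance = |w · n| / |n| = |-10| / √100 ≈ 1.0000.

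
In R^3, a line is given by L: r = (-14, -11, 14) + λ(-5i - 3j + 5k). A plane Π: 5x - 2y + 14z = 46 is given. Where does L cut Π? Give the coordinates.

(-4, -5, 4)

Substitute r = (-14, -11, 14) + t(-5, -3, 5) into the plane: 148 + 51t = 46, so t = -2.
Intersection: (-14, -11, 14) + (-2)·(-5, -3, 5) = (-4, -5, 4).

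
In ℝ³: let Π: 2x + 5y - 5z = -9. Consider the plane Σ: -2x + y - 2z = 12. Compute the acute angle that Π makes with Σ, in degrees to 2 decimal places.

60.07

cos θ = |n₁·n₂| / (|n₁||n₂|) = |11| / (√54 · √9).
θ = arccos(0.49897) ≈ 60.07°.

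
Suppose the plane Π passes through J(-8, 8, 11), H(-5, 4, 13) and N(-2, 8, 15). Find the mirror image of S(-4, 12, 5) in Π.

JH = (3, -4, 2), JN = (6, 0, 4); a normal to Π is JH × JN = (-16, 0, 24).
Using J: Π has equation -16x + 24z = 392.
λ = (n·S − d)/|n|² = (184 − 392)/832 = -1/4.
Reflection = S − 2λn = (-4, 12, 5) − (-1/2)·(-16, 0, 24) = (-12, 12, 17).

(-12, 12, 17)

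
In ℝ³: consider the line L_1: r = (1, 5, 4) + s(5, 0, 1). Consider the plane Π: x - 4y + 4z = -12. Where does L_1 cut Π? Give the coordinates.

(-4, 5, 3)

Substitute r = (1, 5, 4) + t(5, 0, 1) into the plane: -3 + 9t = -12, so t = -1.
Intersection: (1, 5, 4) + (-1)·(5, 0, 1) = (-4, 5, 3).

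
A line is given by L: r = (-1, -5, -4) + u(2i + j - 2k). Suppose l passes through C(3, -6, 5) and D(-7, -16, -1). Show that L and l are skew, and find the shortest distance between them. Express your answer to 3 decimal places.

5.327

A direction vector for l is D − C = (-10, -10, -6).
Common perpendicular direction n = (2, 1, -2) × (-10, -10, -6) = (-26, 32, -10).
With w = (3, -6, 5) − (-1, -5, -4) = (4, -1, 9), w · n = -226.
Since n ≠ 0 the lines are not parallel, and w · n = -226 ≠ 0 so they do not intersect; hence they are skew.
Distance = |w · n| / |n| = |-226| / √1800 ≈ 5.327.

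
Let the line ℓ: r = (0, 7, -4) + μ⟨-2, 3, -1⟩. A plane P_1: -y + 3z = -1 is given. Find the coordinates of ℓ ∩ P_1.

(6, -2, -1)

Substitute r = (0, 7, -4) + t(-2, 3, -1) into the plane: -19 + (-6)t = -1, so t = -3.
Intersection: (0, 7, -4) + (-3)·(-2, 3, -1) = (6, -2, -1).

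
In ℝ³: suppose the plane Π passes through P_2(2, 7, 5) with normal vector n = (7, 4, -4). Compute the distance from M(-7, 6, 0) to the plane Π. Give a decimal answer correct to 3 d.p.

5.222

Π: n·r = n·P_2 gives 7x + 4y - 4z = 22.
n·M − d = (7)·(-7) + (4)·(6) + (-4)·(0) − 22 = -47; |n| = √81.
Distance = |-47| / √81 = 47/√81 ≈ 5.222.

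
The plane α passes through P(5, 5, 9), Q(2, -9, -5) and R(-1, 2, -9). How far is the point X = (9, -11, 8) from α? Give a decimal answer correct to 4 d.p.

1.9333

PQ = (-3, -14, -14), PR = (-6, -3, -18); a normal to α is PQ × PR = (210, 30, -75).
Using P: α has equation 210x + 30y - 75z = 525.
n·X − d = (210)·(9) + (30)·(-11) + (-75)·(8) − 525 = 435; |n| = √50625.
Distance = |435| / √50625 = 435/√50625 ≈ 1.9333.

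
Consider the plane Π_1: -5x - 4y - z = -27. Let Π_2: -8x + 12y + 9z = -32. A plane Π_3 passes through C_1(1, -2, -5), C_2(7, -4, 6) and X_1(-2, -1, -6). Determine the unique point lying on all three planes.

(7, -4, 8)

C_1C_2 = (6, -2, 11), C_1X_1 = (-3, 1, -1); a normal to Π_3 is C_1C_2 × C_1X_1 = (-9, -27, 0).
Using C_1: Π_3 has equation -9x - 27y = 45.
Solving the 3×3 linear system -5x - 4y - z = -27, -8x + 12y + 9z = -32, -9x - 27y = 45 (e.g. by elimination or Cramer's rule, determinant = -1215) gives (7, -4, 8).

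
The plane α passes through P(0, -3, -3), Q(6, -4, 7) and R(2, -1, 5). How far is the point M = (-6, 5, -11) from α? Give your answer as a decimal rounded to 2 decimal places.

4.00

PQ = (6, -1, 10), PR = (2, 2, 8); a normal to α is PQ × PR = (-28, -28, 14).
Using P: α has equation -28x - 28y + 14z = 42.
n·M − d = (-28)·(-6) + (-28)·(5) + (14)·(-11) − 42 = -168; |n| = √1764.
Distance = |-168| / √1764 = 168/√1764 ≈ 4.00.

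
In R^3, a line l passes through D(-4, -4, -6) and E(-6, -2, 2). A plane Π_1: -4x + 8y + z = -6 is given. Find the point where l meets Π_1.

A direction vector for l is E − D = (-2, 2, 8).
Substitute r = (-4, -4, -6) + t(-2, 2, 8) into the plane: -22 + 32t = -6, so t = 1/2.
Intersection: (-4, -4, -6) + (1/2)·(-2, 2, 8) = (-5, -3, -2).

(-5, -3, -2)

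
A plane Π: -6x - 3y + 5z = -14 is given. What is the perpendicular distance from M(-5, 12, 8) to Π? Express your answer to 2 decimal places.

5.74

n·M − d = (-6)·(-5) + (-3)·(12) + (5)·(8) − (-14) = 48; |n| = √70.
Distance = |48| / √70 = 48/√70 ≈ 5.74.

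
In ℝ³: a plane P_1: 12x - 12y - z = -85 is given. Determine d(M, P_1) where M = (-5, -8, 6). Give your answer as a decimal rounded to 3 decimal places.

n·M − d = (12)·(-5) + (-12)·(-8) + (-1)·(6) − (-85) = 115; |n| = √289.
Distance = |115| / √289 = 115/√289 ≈ 6.765.

6.765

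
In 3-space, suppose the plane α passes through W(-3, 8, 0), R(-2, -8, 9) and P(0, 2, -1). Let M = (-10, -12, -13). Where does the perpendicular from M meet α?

WR = (1, -16, 9), WP = (3, -6, -1); a normal to α is WR × WP = (70, 28, 42).
Using W: α has equation 70x + 28y + 42z = 14.
Foot = M − λn with λ = (n·M − d)/|n|² = (-1582 − 14)/7448 = -3/14.
Foot = (-10, -12, -13) − (-3/14)·(70, 28, 42) = (5, -6, -4).

(5, -6, -4)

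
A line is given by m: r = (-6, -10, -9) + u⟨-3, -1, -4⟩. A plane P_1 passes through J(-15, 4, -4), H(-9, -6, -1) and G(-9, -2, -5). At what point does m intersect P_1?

(-3, -9, -5)

JH = (6, -10, 3), JG = (6, -6, -1); a normal to P_1 is JH × JG = (28, 24, 24).
Using J: P_1 has equation 28x + 24y + 24z = -420.
Substitute r = (-6, -10, -9) + t(-3, -1, -4) into the plane: -624 + (-204)t = -420, so t = -1.
Intersection: (-6, -10, -9) + (-1)·(-3, -1, -4) = (-3, -9, -5).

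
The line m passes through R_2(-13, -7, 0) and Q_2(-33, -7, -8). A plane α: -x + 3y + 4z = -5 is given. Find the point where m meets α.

(-8, -7, 2)

A direction vector for m is Q_2 − R_2 = (-20, 0, -8).
Substitute r = (-13, -7, 0) + t(-20, 0, -8) into the plane: -8 + (-12)t = -5, so t = -1/4.
Intersection: (-13, -7, 0) + (-1/4)·(-20, 0, -8) = (-8, -7, 2).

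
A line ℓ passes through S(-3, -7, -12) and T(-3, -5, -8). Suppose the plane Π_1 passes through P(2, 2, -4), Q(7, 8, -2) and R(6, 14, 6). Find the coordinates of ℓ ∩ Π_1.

(-3, -4, -6)

A direction vector for ℓ is T − S = (0, 2, 4).
PQ = (5, 6, 2), PR = (4, 12, 10); a normal to Π_1 is PQ × PR = (36, -42, 36).
Using P: Π_1 has equation 36x - 42y + 36z = -156.
Substitute r = (-3, -7, -12) + t(0, 2, 4) into the plane: -246 + 60t = -156, so t = 3/2.
Intersection: (-3, -7, -12) + (3/2)·(0, 2, 4) = (-3, -4, -6).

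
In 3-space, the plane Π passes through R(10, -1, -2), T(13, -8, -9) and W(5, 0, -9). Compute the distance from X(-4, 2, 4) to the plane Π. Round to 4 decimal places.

RT = (3, -7, -7), RW = (-5, 1, -7); a normal to Π is RT × RW = (56, 56, -32).
Using R: Π has equation 56x + 56y - 32z = 568.
n·X − d = (56)·(-4) + (56)·(2) + (-32)·(4) − 568 = -808; |n| = √7296.
Distance = |-808| / √7296 = 808/√7296 ≈ 9.4595.

9.4595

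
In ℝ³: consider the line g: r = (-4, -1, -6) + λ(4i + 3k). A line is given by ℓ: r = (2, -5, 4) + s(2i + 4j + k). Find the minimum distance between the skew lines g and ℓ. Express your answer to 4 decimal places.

3.9801

Common perpendicular direction n = (4, 0, 3) × (2, 4, 1) = (-12, 2, 16).
With w = (2, -5, 4) − (-4, -1, -6) = (6, -4, 10), w · n = 80.
Distance = |w · n| / |n| = |80| / √404 ≈ 3.9801.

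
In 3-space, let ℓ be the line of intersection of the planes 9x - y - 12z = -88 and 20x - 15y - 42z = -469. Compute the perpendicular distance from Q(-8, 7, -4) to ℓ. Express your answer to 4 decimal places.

13.5300

Direction of ℓ: (9, -1, -12) × (20, -15, -42) = (-138, 138, -115).
A point on ℓ: solving the two plane equations with x = 7 gives (7, 7, 12).
Taking (7, 7, 12) on ℓ with direction v = (-138, 138, -115): w = Q − (7, 7, 12) = (-15, 0, -16), and w × v = (2208, 483, -2070).
Distance = |w × v| / |v| = √9393453 / √51313 ≈ 13.5300.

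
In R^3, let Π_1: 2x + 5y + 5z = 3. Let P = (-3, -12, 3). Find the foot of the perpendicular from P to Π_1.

(-1, -7, 8)

Foot = P − λn with λ = (n·P − d)/|n|² = (-51 − 3)/54 = -1.
Foot = (-3, -12, 3) − (-1)·(2, 5, 5) = (-1, -7, 8).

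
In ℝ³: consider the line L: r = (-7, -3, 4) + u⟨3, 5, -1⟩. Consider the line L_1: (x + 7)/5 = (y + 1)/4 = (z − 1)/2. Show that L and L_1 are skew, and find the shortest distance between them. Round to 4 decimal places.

L_1 has direction (5, 4, 2) through (-7, -1, 1).
Common perpendicular direction n = (3, 5, -1) × (5, 4, 2) = (14, -11, -13).
With w = (-7, -1, 1) − (-7, -3, 4) = (0, 2, -3), w · n = 17.
Since n ≠ 0 the lines are not parallel, and w · n = 17 ≠ 0 so they do not intersect; hence they are skew.
Distance = |w · n| / |n| = |17| / √486 ≈ 0.7711.

0.7711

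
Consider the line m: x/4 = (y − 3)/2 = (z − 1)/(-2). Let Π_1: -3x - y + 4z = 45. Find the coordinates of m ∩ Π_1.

(-8, -1, 5)

m has direction (4, 2, -2) through (0, 3, 1).
Substitute r = (0, 3, 1) + t(4, 2, -2) into the plane: 1 + (-22)t = 45, so t = -2.
Intersection: (0, 3, 1) + (-2)·(4, 2, -2) = (-8, -1, 5).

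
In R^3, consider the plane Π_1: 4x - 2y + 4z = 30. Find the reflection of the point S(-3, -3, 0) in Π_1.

λ = (n·S − d)/|n|² = (-6 − 30)/36 = -1.
Reflection = S − 2λn = (-3, -3, 0) − (-2)·(4, -2, 4) = (5, -7, 8).

(5, -7, 8)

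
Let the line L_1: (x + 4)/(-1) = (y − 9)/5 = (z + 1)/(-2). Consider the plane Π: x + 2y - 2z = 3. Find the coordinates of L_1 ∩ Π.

L_1 has direction (-1, 5, -2) through (-4, 9, -1).
Substitute r = (-4, 9, -1) + t(-1, 5, -2) into the plane: 16 + 13t = 3, so t = -1.
Intersection: (-4, 9, -1) + (-1)·(-1, 5, -2) = (-3, 4, 1).

(-3, 4, 1)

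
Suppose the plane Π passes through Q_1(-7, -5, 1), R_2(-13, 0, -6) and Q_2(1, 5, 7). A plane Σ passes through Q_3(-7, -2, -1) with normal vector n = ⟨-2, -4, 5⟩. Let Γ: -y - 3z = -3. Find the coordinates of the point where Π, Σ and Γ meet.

Q_1R_2 = (-6, 5, -7), Q_1Q_2 = (8, 10, 6); a normal to Π is Q_1R_2 × Q_1Q_2 = (100, -20, -100).
Using Q_1: Π has equation 100x - 20y - 100z = -700.
Σ: n·r = n·Q_3 gives -2x - 4y + 5z = 17.
Solving the 3×3 linear system 100x - 20y - 100z = -700, -2x - 4y + 5z = 17, -y - 3z = -3 (e.g. by elimination or Cramer's rule, determinant = 1620) gives (-6, 0, 1).

(-6, 0, 1)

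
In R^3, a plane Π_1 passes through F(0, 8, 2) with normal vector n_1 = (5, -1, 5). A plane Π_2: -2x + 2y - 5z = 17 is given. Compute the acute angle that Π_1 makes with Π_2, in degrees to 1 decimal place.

25.6

Π_1: n_1·r = n_1·F gives 5x - y + 5z = 2.
cos θ = |n₁·n₂| / (|n₁||n₂|) = |-37| / (√51 · √33).
θ = arccos(0.90190) ≈ 25.6°.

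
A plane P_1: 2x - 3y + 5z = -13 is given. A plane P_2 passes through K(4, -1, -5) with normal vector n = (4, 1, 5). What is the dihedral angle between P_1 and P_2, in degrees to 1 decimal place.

41.3

P_2: n·r = n·K gives 4x + y + 5z = -10.
cos θ = |n₁·n₂| / (|n₁||n₂|) = |30| / (√38 · √42).
θ = arccos(0.75094) ≈ 41.3°.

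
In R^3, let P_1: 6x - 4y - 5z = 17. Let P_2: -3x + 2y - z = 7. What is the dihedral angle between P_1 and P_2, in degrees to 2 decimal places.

cos θ = |n₁·n₂| / (|n₁||n₂|) = |-21| / (√77 · √14).
θ = arccos(0.63960) ≈ 50.24°.

50.24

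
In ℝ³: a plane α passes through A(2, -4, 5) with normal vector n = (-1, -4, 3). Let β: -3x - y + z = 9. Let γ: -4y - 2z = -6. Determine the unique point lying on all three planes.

(0, -2, 7)

α: n·r = n·A gives -x - 4y + 3z = 29.
Solving the 3×3 linear system -x - 4y + 3z = 29, -3x - y + z = 9, -4y - 2z = -6 (e.g. by elimination or Cramer's rule, determinant = 54) gives (0, -2, 7).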